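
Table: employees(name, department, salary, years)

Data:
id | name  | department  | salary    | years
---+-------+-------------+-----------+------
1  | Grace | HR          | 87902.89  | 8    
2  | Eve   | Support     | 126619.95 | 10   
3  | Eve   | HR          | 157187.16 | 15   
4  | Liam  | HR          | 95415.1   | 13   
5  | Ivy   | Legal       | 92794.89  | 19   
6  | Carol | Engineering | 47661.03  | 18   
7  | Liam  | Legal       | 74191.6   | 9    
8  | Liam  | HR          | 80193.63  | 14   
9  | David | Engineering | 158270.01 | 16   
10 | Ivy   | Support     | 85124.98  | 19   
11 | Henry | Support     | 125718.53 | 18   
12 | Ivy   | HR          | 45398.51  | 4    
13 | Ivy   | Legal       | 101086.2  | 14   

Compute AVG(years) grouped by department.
SELECT department, AVG(years) as result
FROM employees
GROUP BY department

Result:
  Engineering: 17.00
  HR: 10.80
  Legal: 14.00
  Support: 15.67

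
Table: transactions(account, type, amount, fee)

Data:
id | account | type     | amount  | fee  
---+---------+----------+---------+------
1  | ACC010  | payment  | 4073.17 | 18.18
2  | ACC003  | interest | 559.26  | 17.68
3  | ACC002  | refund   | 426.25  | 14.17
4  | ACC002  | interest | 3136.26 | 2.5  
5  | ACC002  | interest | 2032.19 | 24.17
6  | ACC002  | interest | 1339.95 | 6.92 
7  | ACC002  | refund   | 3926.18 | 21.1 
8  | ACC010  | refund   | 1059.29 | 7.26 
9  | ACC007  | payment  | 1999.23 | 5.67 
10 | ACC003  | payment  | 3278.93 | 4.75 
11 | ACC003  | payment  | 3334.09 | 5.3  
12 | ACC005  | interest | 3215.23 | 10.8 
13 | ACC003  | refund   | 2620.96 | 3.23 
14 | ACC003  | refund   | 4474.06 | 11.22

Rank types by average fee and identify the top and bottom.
SELECT type, AVG(fee)
FROM transactions
GROUP BY type
ORDER BY AVG(fee)

All groups:
  payment: 8.48
  refund: 11.40
  interest: 12.41

Highest: interest (12.41)
Lowest: payment (8.48)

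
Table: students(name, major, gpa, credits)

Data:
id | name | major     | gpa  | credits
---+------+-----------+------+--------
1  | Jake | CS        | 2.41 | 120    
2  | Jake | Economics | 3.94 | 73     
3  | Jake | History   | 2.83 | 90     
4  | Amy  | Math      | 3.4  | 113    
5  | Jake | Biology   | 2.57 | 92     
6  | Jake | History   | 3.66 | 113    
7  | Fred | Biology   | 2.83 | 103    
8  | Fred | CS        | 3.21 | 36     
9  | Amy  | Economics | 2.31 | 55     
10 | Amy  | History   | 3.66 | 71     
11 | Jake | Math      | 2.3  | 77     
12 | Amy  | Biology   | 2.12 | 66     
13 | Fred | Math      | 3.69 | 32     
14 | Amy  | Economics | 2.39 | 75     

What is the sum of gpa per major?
SELECT major, SUM(gpa) as result
FROM students
GROUP BY major

Result:
  Biology: 7.52
  CS: 5.62
  Economics: 8.64
  History: 10.15
  Math: 9.39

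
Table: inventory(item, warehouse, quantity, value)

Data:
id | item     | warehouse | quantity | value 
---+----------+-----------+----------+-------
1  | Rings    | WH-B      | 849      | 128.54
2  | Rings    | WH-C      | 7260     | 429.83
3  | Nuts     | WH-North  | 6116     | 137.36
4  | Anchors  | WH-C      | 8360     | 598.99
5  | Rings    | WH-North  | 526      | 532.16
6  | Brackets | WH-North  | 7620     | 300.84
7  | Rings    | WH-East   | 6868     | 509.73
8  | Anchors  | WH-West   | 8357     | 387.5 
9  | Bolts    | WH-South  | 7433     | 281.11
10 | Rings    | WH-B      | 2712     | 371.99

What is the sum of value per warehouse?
SELECT warehouse, SUM(value) as result
FROM inventory
GROUP BY warehouse

Result:
  WH-B: 500.53
  WH-C: 1028.82
  WH-East: 509.73
  WH-North: 970.36
  WH-South: 281.11
  WH-West: 387.50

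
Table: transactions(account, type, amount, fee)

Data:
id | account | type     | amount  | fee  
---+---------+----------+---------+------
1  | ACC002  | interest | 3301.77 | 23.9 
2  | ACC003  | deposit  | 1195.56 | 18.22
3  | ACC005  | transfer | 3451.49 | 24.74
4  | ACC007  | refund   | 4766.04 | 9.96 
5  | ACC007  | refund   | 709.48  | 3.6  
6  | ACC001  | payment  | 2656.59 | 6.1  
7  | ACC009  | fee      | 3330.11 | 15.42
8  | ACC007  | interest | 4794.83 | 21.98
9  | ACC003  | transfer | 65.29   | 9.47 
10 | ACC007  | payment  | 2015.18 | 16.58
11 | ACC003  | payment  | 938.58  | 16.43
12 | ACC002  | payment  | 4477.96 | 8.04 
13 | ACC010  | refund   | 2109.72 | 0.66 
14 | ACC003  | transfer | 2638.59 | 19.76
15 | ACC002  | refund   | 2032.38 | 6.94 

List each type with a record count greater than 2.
SELECT type, COUNT(*) as cnt
FROM transactions
GROUP BY type
HAVING COUNT(*) > 2

Result:
  payment: 4
  refund: 4
  transfer: 3

Note: HAVING filters groups after aggregation, WHERE filters rows before.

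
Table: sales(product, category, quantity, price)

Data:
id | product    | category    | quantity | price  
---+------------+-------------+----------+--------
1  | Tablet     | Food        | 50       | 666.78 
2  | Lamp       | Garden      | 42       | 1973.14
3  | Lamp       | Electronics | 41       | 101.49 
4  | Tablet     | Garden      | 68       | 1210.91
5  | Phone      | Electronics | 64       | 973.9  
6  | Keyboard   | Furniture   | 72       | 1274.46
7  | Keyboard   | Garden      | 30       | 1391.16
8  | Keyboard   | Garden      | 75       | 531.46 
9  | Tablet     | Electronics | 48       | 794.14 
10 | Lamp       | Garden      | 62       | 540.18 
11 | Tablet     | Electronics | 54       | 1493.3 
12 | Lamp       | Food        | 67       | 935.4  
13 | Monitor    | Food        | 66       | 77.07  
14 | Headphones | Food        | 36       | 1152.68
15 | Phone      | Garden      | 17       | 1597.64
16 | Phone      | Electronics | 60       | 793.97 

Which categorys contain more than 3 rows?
SELECT category, COUNT(*) as cnt
FROM sales
GROUP BY category
HAVING COUNT(*) > 3

Result:
  Electronics: 5
  Food: 4
  Garden: 6

Note: HAVING filters groups after aggregation, WHERE filters rows before.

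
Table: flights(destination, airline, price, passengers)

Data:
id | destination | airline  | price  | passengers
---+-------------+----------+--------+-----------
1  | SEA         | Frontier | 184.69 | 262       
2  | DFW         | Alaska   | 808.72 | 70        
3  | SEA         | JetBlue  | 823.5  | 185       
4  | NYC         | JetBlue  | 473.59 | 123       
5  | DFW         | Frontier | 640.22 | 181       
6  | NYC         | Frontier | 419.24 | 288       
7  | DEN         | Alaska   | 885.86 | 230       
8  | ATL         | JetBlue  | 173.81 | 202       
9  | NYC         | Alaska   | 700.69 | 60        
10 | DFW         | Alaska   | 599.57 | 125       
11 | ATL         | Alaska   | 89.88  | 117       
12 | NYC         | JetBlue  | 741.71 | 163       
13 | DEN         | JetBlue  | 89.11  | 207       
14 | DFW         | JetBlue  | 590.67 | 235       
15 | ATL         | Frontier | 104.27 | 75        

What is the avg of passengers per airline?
SELECT airline, AVG(passengers) as result
FROM flights
GROUP BY airline

Result:
  Alaska: 120.40
  Frontier: 201.50
  JetBlue: 185.83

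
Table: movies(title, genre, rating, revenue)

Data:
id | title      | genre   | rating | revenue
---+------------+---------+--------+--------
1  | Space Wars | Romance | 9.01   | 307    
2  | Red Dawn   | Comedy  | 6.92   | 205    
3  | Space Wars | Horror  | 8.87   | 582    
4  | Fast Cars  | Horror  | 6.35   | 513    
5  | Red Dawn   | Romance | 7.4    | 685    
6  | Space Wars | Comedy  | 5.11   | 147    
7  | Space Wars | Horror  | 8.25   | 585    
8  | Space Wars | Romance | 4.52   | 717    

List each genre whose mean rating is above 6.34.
SELECT genre, AVG(rating)
FROM movies
GROUP BY genre
HAVING AVG(rating) > 6.34

Result:
  Horror: avg=7.82
  Romance: avg=6.98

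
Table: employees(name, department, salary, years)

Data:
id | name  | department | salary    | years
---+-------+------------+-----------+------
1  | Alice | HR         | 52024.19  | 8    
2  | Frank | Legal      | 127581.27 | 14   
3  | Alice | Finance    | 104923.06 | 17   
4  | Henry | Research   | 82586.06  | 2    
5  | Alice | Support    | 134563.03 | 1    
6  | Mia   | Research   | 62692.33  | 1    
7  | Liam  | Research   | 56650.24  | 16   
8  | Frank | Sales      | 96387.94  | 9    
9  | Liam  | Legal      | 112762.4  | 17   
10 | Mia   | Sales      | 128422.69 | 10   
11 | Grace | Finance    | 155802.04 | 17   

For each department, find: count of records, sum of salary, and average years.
SELECT department,
       COUNT(*) as cnt,
       SUM(salary) as total_salary,
       AVG(years) as avg_years
FROM employees
GROUP BY department

Result:
  Finance: 2 records, 260725.10 total salary, 17.00 avg years
  HR: 1 records, 52024.19 total salary, 8.00 avg years
  Legal: 2 records, 240343.67 total salary, 15.50 avg years
  Research: 3 records, 201928.63 total salary, 6.33 avg years
  Sales: 2 records, 224810.63 total salary, 9.50 avg years
  Support: 1 records, 134563.03 total salary, 1.00 avg years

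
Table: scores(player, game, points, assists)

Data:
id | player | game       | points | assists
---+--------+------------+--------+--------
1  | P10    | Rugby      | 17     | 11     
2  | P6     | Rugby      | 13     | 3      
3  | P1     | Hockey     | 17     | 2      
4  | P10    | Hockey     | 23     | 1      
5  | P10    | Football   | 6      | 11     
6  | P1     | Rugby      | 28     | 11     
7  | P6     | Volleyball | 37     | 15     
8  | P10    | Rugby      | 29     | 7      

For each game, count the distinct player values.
SELECT game, COUNT(DISTINCT player)
FROM scores
GROUP BY game

Result:
  Football: 1 distinct
  Hockey: 2 distinct
  Rugby: 3 distinct
  Volleyball: 1 distinct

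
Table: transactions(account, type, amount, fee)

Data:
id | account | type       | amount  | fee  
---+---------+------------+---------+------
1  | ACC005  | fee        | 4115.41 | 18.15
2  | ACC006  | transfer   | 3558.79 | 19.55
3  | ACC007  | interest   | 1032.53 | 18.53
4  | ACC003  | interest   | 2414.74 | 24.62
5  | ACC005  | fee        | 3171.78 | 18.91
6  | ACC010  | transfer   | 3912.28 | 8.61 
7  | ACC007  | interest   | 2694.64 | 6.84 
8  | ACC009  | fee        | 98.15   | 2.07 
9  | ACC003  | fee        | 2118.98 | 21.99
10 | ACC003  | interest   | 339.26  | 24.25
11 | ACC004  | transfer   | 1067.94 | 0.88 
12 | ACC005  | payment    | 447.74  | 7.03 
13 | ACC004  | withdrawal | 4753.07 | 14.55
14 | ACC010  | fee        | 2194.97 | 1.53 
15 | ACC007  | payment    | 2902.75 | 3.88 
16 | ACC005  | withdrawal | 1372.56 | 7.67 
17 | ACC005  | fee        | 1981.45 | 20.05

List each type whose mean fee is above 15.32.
SELECT type, AVG(fee)
FROM transactions
GROUP BY type
HAVING AVG(fee) > 15.32

Result:
  interest: avg=18.56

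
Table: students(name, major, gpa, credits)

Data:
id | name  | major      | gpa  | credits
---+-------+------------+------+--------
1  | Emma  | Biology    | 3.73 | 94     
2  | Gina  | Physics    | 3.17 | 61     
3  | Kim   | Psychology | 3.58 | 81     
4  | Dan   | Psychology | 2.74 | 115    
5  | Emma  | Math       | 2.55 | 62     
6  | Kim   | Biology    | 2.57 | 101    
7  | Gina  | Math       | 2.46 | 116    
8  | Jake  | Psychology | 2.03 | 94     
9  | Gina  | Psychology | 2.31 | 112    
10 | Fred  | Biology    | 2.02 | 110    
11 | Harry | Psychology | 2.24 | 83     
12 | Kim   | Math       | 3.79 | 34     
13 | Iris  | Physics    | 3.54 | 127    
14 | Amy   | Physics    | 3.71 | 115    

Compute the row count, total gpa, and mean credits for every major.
SELECT major,
       COUNT(*) as cnt,
       SUM(gpa) as total_gpa,
       AVG(credits) as avg_credits
FROM students
GROUP BY major

Result:
  Biology: 3 records, 8.32 total gpa, 101.67 avg credits
  Math: 3 records, 8.80 total gpa, 70.67 avg credits
  Physics: 3 records, 10.42 total gpa, 101.00 avg credits
  Psychology: 5 records, 12.90 total gpa, 97.00 avg credits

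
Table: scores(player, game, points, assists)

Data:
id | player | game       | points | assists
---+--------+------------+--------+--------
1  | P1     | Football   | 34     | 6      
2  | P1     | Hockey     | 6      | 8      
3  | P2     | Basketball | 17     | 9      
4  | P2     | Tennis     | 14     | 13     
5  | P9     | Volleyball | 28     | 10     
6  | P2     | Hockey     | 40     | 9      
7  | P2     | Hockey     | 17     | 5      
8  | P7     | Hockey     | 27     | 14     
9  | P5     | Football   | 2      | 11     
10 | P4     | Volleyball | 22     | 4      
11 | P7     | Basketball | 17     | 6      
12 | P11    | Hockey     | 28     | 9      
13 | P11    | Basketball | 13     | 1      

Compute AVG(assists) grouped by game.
SELECT game, AVG(assists) as result
FROM scores
GROUP BY game

Result:
  Basketball: 5.33
  Football: 8.50
  Hockey: 9.00
  Tennis: 13.00
  Volleyball: 7.00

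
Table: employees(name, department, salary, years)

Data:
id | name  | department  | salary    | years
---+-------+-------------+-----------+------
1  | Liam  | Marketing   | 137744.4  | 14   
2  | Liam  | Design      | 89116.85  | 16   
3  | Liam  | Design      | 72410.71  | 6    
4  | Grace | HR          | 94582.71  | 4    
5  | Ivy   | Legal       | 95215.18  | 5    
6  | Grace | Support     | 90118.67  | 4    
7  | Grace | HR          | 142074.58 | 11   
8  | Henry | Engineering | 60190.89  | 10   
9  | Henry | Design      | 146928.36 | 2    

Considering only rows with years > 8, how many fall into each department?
SELECT department, COUNT(*)
FROM employees
WHERE years > 8
GROUP BY department

Note: WHERE filters rows before grouping.

Result:
  Design: 1
  Engineering: 1
  HR: 1
  Marketing: 1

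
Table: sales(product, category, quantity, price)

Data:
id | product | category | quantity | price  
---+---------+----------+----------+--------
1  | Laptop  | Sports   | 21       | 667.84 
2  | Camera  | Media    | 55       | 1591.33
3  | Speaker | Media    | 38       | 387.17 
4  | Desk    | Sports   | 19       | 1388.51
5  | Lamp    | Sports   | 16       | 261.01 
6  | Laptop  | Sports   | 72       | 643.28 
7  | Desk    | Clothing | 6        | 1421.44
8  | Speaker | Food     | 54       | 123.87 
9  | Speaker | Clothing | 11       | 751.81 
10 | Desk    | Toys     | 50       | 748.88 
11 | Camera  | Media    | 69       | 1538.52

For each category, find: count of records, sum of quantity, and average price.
SELECT category,
       COUNT(*) as cnt,
       SUM(quantity) as total_quantity,
       AVG(price) as avg_price
FROM sales
GROUP BY category

Result:
  Clothing: 2 records, 17 total quantity, 1086.63 avg price
  Food: 1 records, 54 total quantity, 123.87 avg price
  Media: 3 records, 162 total quantity, 1172.34 avg price
  Sports: 4 records, 128 total quantity, 740.16 avg price
  Toys: 1 records, 50 total quantity, 748.88 avg price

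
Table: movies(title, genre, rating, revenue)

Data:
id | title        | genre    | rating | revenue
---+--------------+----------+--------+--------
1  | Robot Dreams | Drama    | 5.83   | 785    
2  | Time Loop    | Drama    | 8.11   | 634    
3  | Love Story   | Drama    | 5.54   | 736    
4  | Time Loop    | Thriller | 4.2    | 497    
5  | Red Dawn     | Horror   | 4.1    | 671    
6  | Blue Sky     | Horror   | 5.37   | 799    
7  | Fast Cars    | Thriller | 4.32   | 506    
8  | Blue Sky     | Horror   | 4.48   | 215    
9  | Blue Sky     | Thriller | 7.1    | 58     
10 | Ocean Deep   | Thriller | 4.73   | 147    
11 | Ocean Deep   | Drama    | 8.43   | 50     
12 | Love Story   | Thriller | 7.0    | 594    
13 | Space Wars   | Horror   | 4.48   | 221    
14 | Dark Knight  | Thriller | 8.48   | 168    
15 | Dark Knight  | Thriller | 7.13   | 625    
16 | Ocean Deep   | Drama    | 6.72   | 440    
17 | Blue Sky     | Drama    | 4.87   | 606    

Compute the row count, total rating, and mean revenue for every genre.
SELECT genre,
       COUNT(*) as cnt,
       SUM(rating) as total_rating,
       AVG(revenue) as avg_revenue
FROM movies
GROUP BY genre

Result:
  Drama: 6 records, 39.50 total rating, 541.83 avg revenue
  Horror: 4 records, 18.43 total rating, 476.50 avg revenue
  Thriller: 7 records, 42.96 total rating, 370.71 avg revenue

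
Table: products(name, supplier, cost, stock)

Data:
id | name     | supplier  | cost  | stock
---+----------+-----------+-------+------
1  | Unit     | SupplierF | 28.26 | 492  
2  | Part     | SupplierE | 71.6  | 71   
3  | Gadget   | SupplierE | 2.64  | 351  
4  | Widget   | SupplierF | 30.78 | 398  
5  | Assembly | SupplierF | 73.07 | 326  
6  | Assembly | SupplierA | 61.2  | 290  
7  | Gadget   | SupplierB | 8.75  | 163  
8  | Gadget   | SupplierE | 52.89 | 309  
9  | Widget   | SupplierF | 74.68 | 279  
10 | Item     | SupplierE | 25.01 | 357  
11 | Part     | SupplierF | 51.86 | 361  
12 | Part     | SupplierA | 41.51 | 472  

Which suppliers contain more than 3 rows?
SELECT supplier, COUNT(*) as cnt
FROM products
GROUP BY supplier
HAVING COUNT(*) > 3

Result:
  SupplierE: 4
  SupplierF: 5

Note: HAVING filters groups after aggregation, WHERE filters rows before.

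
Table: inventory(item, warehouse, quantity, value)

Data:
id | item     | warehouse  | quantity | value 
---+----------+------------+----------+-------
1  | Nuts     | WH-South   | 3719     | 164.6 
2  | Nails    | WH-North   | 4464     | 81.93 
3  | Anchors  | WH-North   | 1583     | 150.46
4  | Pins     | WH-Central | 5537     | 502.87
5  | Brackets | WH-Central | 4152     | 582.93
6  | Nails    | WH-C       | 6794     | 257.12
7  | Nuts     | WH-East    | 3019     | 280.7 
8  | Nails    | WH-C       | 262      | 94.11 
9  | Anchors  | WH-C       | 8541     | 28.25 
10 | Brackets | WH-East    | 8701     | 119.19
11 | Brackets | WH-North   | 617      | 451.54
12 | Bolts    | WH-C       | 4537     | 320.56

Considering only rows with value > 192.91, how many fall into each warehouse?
SELECT warehouse, COUNT(*)
FROM inventory
WHERE value > 192.91
GROUP BY warehouse

Note: WHERE filters rows before grouping.

Result:
  WH-C: 2
  WH-Central: 2
  WH-East: 1
  WH-North: 1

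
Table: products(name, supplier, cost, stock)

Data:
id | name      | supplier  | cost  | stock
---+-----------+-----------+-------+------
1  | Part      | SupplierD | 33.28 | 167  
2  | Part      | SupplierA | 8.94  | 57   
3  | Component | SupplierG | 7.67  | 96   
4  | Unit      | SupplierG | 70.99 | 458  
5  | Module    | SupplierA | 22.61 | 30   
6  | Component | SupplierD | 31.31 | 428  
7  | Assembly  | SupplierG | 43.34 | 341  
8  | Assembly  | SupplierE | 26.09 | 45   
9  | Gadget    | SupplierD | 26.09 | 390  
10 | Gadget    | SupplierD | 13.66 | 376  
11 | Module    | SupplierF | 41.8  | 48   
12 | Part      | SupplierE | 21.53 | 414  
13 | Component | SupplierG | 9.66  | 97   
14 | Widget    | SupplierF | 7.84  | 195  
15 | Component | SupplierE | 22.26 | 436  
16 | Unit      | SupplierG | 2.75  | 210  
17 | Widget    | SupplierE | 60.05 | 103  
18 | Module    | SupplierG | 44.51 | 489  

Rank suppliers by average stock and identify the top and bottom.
SELECT supplier, AVG(stock)
FROM products
GROUP BY supplier
ORDER BY AVG(stock)

All groups:
  SupplierA: 43.50
  SupplierF: 121.50
  SupplierE: 249.50
  SupplierG: 281.83
  SupplierD: 340.25

Highest: SupplierD (340.25)
Lowest: SupplierA (43.50)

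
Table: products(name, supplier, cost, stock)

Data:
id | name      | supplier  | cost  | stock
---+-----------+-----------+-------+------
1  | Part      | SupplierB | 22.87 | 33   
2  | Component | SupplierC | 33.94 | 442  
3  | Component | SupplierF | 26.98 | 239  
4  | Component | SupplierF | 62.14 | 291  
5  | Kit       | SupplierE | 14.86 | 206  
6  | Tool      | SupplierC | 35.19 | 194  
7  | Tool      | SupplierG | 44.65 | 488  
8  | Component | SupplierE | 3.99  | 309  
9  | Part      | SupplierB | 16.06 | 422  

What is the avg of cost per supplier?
SELECT supplier, AVG(cost) as result
FROM products
GROUP BY supplier

Result:
  SupplierB: 19.47
  SupplierC: 34.57
  SupplierE: 9.43
  SupplierF: 44.56
  SupplierG: 44.65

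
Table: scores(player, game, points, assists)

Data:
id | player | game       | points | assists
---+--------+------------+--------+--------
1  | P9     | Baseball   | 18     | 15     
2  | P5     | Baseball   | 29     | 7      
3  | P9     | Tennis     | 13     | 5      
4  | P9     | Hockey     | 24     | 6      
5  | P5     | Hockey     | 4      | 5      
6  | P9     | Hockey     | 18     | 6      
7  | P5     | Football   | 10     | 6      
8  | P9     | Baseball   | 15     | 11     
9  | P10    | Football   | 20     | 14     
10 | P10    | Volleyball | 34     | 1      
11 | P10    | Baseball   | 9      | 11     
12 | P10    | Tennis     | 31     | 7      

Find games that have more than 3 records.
SELECT game, COUNT(*) as cnt
FROM scores
GROUP BY game
HAVING COUNT(*) > 3

Result:
  Baseball: 4

Note: HAVING filters groups after aggregation, WHERE filters rows before.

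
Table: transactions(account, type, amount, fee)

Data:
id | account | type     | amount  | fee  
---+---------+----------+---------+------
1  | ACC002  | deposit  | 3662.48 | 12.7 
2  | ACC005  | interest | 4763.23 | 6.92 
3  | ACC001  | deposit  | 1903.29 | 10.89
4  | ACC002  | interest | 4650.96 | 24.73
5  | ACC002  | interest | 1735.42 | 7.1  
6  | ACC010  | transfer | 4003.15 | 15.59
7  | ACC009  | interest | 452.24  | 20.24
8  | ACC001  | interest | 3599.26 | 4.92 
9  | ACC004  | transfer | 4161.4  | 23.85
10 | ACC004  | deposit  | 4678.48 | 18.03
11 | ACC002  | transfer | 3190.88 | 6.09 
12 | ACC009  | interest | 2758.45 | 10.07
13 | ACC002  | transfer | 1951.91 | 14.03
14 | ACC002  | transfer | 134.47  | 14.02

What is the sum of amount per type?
SELECT type, SUM(amount) as result
FROM transactions
GROUP BY type

Result:
  deposit: 10244.25
  interest: 17959.56
  transfer: 13441.81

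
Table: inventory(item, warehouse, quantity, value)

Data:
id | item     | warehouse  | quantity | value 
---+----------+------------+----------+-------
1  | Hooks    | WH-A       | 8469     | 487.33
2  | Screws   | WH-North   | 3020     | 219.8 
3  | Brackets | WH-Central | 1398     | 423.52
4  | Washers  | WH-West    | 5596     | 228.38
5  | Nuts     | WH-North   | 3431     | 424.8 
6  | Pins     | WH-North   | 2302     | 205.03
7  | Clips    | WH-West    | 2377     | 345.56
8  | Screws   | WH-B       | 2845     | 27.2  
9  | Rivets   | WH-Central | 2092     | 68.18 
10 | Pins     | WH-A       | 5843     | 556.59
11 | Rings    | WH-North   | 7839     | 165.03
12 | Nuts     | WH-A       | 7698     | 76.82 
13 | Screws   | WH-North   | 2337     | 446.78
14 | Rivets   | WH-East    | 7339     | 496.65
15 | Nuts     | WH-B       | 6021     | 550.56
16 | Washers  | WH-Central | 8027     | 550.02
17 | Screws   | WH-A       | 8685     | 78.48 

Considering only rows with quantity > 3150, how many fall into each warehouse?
SELECT warehouse, COUNT(*)
FROM inventory
WHERE quantity > 3150
GROUP BY warehouse

Note: WHERE filters rows before grouping.

Result:
  WH-A: 4
  WH-B: 1
  WH-Central: 1
  WH-East: 1
  WH-North: 2
  WH-West: 1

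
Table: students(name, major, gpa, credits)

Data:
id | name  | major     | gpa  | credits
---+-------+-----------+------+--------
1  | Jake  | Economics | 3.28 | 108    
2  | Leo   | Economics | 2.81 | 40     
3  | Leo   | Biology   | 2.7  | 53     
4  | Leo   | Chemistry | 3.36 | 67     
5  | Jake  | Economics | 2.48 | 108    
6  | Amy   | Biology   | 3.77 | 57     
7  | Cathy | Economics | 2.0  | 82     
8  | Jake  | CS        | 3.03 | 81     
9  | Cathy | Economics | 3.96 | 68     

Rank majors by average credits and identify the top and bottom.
SELECT major, AVG(credits)
FROM students
GROUP BY major
ORDER BY AVG(credits)

All groups:
  Biology: 55.00
  Chemistry: 67.00
  CS: 81.00
  Economics: 81.20

Highest: Economics (81.20)
Lowest: Biology (55.00)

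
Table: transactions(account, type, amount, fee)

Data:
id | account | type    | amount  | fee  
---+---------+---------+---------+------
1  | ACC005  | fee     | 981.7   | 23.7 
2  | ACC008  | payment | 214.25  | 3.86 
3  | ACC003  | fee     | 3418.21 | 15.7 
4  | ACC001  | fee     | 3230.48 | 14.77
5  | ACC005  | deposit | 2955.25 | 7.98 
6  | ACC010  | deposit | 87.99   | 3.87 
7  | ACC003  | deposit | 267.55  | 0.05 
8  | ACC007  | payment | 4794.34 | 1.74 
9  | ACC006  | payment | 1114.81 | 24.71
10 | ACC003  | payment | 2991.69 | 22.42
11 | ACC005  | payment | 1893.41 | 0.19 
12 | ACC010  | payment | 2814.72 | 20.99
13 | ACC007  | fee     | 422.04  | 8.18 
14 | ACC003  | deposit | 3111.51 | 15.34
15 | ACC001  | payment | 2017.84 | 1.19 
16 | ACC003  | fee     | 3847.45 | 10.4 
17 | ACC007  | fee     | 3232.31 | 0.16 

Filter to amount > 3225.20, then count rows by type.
SELECT type, COUNT(*)
FROM transactions
WHERE amount > 3225.20
GROUP BY type

Note: WHERE filters rows before grouping.

Result:
  fee: 4
  payment: 1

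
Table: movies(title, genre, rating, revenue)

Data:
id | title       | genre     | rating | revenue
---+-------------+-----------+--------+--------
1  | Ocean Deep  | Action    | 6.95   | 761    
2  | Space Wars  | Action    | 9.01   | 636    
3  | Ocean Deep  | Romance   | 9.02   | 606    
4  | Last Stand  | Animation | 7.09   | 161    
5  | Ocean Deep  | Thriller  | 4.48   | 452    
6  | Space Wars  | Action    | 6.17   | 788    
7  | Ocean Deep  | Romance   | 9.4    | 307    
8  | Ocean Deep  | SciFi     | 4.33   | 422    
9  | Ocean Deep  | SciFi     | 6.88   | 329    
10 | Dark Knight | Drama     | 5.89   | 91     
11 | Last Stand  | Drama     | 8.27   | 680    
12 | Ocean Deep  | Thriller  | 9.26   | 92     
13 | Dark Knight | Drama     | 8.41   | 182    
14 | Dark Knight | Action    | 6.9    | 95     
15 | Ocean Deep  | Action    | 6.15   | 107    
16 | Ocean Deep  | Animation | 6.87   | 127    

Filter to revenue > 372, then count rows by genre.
SELECT genre, COUNT(*)
FROM movies
WHERE revenue > 372
GROUP BY genre

Note: WHERE filters rows before grouping.

Result:
  Action: 3
  Drama: 1
  Romance: 1
  SciFi: 1
  Thriller: 1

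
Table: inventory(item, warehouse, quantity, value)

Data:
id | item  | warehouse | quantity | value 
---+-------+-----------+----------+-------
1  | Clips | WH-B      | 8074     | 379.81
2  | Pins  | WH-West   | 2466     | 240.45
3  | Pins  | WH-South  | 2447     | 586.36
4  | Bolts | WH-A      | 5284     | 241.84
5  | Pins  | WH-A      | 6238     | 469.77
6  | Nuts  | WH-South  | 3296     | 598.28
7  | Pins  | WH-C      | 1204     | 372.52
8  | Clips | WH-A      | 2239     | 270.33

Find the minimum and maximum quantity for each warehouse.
SELECT warehouse, MIN(quantity), MAX(quantity)
FROM inventory
GROUP BY warehouse

Result:
  WH-A: min=2239, max=6238
  WH-B: min=8074, max=8074
  WH-C: min=1204, max=1204
  WH-South: min=2447, max=3296
  WH-West: min=2466, max=2466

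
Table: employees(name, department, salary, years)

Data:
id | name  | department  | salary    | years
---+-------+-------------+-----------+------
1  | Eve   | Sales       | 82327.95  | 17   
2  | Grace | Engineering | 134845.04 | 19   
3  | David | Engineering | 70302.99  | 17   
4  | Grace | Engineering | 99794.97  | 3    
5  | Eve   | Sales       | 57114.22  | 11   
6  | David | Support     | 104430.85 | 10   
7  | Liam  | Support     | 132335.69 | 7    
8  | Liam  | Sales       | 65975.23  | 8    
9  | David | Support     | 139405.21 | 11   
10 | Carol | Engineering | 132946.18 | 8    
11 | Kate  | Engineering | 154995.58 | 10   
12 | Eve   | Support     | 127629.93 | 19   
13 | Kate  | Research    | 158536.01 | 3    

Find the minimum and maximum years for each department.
SELECT department, MIN(years), MAX(years)
FROM employees
GROUP BY department

Result:
  Engineering: min=3, max=19
  Research: min=3, max=3
  Sales: min=8, max=17
  Support: min=7, max=19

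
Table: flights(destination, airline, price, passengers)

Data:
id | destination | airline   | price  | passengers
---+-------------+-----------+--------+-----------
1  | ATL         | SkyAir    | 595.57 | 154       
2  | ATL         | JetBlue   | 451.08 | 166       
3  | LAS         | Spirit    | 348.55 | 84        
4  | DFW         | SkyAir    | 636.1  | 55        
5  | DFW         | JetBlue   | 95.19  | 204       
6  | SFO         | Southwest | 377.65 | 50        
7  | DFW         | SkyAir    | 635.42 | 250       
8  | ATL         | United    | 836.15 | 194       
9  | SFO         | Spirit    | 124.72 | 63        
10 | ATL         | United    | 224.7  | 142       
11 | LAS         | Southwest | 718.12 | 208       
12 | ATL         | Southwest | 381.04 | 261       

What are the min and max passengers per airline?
SELECT airline, MIN(passengers), MAX(passengers)
FROM flights
GROUP BY airline

Result:
  JetBlue: min=166, max=204
  SkyAir: min=55, max=250
  Southwest: min=50, max=261
  Spirit: min=63, max=84
  United: min=142, max=194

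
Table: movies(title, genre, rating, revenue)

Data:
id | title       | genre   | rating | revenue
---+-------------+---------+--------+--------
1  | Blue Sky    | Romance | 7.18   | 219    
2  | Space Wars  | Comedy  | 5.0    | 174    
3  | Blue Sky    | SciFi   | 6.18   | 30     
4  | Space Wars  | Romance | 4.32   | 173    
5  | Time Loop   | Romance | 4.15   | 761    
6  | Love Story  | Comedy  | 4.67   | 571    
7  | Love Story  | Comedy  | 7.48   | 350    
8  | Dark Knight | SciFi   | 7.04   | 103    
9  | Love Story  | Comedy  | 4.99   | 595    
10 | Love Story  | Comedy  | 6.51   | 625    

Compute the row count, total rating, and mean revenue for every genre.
SELECT genre,
       COUNT(*) as cnt,
       SUM(rating) as total_rating,
       AVG(revenue) as avg_revenue
FROM movies
GROUP BY genre

Result:
  Comedy: 5 records, 28.65 total rating, 463.00 avg revenue
  Romance: 3 records, 15.65 total rating, 384.33 avg revenue
  SciFi: 2 records, 13.22 total rating, 66.50 avg revenue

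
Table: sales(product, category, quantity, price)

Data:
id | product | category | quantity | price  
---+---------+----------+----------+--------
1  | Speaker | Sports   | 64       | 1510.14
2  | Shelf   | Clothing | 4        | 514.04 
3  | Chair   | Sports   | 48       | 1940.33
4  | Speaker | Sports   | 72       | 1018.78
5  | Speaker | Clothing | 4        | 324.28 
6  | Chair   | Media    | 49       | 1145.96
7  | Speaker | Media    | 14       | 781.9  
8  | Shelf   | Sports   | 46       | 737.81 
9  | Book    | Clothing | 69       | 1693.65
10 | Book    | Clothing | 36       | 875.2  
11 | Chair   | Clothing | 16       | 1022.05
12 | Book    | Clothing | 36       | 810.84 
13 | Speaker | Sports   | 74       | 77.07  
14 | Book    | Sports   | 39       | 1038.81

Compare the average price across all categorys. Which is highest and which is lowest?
SELECT category, AVG(price)
FROM sales
GROUP BY category
ORDER BY AVG(price)

All groups:
  Clothing: 873.34
  Media: 963.93
  Sports: 1053.82

Highest: Sports (1053.82)
Lowest: Clothing (873.34)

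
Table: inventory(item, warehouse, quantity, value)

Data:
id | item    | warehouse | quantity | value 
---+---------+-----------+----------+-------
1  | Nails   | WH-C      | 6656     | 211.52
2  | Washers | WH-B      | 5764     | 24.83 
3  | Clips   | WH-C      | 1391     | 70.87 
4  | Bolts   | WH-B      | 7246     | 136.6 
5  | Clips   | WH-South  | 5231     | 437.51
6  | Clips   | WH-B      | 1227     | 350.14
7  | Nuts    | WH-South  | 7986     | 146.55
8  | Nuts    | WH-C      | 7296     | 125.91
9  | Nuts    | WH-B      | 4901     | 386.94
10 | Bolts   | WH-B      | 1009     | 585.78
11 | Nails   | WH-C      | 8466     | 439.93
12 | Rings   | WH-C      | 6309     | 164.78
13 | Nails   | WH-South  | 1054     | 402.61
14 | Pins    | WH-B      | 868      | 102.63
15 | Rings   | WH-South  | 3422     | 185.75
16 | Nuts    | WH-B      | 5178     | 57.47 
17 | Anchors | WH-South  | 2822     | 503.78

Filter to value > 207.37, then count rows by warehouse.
SELECT warehouse, COUNT(*)
FROM inventory
WHERE value > 207.37
GROUP BY warehouse

Note: WHERE filters rows before grouping.

Result:
  WH-B: 3
  WH-C: 2
  WH-South: 3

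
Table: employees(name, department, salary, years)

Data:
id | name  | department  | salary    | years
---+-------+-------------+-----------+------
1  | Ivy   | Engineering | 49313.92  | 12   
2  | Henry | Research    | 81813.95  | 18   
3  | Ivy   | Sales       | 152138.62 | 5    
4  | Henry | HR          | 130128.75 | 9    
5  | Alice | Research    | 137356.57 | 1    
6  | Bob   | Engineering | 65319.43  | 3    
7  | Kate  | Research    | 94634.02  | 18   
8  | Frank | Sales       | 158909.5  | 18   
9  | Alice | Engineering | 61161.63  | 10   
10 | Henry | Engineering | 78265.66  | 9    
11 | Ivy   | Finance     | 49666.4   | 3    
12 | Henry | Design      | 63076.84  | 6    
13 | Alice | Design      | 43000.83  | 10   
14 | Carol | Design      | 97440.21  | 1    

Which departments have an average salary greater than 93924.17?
SELECT department, AVG(salary)
FROM employees
GROUP BY department
HAVING AVG(salary) > 93924.17

Result:
  HR: avg=130128.75
  Research: avg=104601.51
  Sales: avg=155524.06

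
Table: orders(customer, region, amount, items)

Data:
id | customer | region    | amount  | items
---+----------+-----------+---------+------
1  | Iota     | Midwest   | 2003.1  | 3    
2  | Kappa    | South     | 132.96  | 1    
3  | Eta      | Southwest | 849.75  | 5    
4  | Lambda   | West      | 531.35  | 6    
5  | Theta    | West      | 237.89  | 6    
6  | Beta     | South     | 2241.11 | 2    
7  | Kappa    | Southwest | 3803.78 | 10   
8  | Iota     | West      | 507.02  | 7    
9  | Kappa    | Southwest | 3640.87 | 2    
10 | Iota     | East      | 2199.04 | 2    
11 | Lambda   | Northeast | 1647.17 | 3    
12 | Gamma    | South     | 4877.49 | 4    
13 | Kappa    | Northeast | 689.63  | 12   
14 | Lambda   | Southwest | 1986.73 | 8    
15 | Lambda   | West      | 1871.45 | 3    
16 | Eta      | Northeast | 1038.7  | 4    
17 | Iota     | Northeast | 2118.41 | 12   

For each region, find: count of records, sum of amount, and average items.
SELECT region,
       COUNT(*) as cnt,
       SUM(amount) as total_amount,
       AVG(items) as avg_items
FROM orders
GROUP BY region

Result:
  East: 1 records, 2199.04 total amount, 2.00 avg items
  Midwest: 1 records, 2003.10 total amount, 3.00 avg items
  Northeast: 4 records, 5493.91 total amount, 7.75 avg items
  South: 3 records, 7251.56 total amount, 2.33 avg items
  Southwest: 4 records, 10281.13 total amount, 6.25 avg items
  West: 4 records, 3147.71 total amount, 5.50 avg items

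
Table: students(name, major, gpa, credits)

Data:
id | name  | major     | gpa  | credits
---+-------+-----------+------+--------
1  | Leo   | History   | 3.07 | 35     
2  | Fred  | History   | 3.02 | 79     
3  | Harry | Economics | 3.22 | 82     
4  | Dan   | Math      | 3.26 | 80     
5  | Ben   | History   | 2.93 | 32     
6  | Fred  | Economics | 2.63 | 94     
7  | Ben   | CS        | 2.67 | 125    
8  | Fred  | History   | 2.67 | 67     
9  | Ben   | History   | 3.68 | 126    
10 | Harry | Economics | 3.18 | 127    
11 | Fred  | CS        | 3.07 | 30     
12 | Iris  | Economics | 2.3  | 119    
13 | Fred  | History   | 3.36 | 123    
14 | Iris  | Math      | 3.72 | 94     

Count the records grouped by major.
SELECT major, COUNT(*) as count
FROM students
GROUP BY major

Result:
  CS: 2
  Economics: 4
  History: 6
  Math: 2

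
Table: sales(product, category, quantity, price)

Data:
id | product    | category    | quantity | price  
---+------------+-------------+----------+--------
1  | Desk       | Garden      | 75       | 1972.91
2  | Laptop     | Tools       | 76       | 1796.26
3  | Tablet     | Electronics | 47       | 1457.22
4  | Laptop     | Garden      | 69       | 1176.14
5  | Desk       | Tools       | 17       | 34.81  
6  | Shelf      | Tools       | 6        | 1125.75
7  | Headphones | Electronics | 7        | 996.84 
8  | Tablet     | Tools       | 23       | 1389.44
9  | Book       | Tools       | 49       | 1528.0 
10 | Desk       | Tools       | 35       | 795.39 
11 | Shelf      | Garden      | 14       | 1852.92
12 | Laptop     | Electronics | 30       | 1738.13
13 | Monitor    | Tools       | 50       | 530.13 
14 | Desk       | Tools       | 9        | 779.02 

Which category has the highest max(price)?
SELECT category, MAX(price) as val
FROM sales
GROUP BY category
ORDER BY val DESC
LIMIT 1

Result: Garden with max(price) = 1972.91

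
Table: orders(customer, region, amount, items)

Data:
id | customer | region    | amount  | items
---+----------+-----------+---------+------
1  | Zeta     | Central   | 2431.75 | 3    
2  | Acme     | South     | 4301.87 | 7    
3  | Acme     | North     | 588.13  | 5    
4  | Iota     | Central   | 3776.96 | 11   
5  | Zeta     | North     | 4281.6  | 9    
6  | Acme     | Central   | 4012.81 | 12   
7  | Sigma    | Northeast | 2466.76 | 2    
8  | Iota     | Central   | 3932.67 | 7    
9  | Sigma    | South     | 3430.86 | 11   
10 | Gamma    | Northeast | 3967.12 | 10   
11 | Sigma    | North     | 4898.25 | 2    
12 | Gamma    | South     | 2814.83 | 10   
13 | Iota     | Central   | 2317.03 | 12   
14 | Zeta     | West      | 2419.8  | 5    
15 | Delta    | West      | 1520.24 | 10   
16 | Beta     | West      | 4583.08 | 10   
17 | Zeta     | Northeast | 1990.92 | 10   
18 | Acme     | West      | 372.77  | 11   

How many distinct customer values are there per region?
SELECT region, COUNT(DISTINCT customer)
FROM orders
GROUP BY region

Result:
  Central: 3 distinct
  North: 3 distinct
  Northeast: 3 distinct
  South: 3 distinct
  West: 4 distinct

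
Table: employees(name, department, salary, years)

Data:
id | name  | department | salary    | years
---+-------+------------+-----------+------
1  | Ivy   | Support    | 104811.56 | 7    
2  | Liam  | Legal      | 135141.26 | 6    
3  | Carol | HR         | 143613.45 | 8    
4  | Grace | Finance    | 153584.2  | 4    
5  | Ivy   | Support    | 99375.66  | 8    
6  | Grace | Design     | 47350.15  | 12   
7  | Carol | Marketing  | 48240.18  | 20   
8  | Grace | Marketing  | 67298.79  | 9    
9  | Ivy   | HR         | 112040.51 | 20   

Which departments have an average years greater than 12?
SELECT department, AVG(years)
FROM employees
GROUP BY department
HAVING AVG(years) > 12

Result:
  HR: avg=14.00
  Marketing: avg=14.50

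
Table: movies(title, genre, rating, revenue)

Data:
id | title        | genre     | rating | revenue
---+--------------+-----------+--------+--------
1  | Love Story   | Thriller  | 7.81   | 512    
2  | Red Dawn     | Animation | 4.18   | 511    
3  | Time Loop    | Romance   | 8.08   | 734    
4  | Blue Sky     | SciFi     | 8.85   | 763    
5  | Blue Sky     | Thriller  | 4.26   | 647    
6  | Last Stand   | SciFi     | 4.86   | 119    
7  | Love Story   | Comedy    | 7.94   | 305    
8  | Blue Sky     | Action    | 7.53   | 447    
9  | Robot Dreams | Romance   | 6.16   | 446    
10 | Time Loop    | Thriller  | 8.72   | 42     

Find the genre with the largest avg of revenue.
SELECT genre, AVG(revenue) as val
FROM movies
GROUP BY genre
ORDER BY val DESC
LIMIT 1

Result: Romance with avg(revenue) = 590.00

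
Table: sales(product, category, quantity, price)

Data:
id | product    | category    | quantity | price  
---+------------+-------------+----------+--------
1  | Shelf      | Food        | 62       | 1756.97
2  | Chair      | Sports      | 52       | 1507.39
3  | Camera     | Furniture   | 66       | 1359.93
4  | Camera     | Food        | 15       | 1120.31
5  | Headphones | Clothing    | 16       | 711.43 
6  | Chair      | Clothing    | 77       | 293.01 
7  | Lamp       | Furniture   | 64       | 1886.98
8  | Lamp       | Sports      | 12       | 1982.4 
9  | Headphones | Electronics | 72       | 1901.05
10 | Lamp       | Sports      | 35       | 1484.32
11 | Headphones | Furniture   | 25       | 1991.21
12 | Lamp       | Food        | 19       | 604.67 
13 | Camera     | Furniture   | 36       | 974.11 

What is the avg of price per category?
SELECT category, AVG(price) as result
FROM sales
GROUP BY category

Result:
  Clothing: 502.22
  Electronics: 1901.05
  Food: 1160.65
  Furniture: 1553.06
  Sports: 1658.04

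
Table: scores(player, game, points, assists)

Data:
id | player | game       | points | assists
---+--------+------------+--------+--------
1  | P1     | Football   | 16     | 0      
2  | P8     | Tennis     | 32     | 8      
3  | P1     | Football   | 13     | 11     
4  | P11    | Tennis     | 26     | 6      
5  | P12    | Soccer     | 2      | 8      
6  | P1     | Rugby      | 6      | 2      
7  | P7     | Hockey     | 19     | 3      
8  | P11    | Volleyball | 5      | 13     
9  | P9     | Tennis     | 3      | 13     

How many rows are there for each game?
SELECT game, COUNT(*) as count
FROM scores
GROUP BY game

Result:
  Football: 2
  Hockey: 1
  Rugby: 1
  Soccer: 1
  Tennis: 3
  Volleyball: 1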